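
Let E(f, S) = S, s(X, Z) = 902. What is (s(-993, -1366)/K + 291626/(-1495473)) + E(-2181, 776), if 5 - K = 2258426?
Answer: 79400253219152/102345685701 ≈ 775.80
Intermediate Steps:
K = -2258421 (K = 5 - 1*2258426 = 5 - 2258426 = -2258421)
(s(-993, -1366)/K + 291626/(-1495473)) + E(-2181, 776) = (902/(-2258421) + 291626/(-1495473)) + 776 = (902*(-1/2258421) + 291626*(-1/1495473)) + 776 = (-82/205311 - 291626/1495473) + 776 = -19998884824/102345685701 + 776 = 79400253219152/102345685701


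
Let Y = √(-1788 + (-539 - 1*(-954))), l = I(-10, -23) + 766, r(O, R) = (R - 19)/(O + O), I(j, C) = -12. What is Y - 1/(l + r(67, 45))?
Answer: -67/50531 + I*√1373 ≈ -0.0013259 + 37.054*I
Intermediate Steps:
r(O, R) = (-19 + R)/(2*O) (r(O, R) = (-19 + R)/((2*O)) = (-19 + R)*(1/(2*O)) = (-19 + R)/(2*O))
l = 754 (l = -12 + 766 = 754)
Y = I*√1373 (Y = √(-1788 + (-539 + 954)) = √(-1788 + 415) = √(-1373) = I*√1373 ≈ 37.054*I)
Y - 1/(l + r(67, 45)) = I*√1373 - 1/(754 + (½)*(-19 + 45)/67) = I*√1373 - 1/(754 + (½)*(1/67)*26) = I*√1373 - 1/(754 + 13/67) = I*√1373 - 1/50531/67 = I*√1373 - 1*67/50531 = I*√1373 - 67/50531 = -67/50531 + I*√1373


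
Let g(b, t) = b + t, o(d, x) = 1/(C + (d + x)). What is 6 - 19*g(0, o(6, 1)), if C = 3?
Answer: 41/10 ≈ 4.1000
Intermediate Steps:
o(d, x) = 1/(3 + d + x) (o(d, x) = 1/(3 + (d + x)) = 1/(3 + d + x))
6 - 19*g(0, o(6, 1)) = 6 - 19*(0 + 1/(3 + 6 + 1)) = 6 - 19*(0 + 1/10) = 6 - 19*1/10 = 6 - 19/10 = 41/10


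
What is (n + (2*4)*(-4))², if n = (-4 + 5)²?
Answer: 961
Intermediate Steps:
n = 1 (n = 1² = 1)
(n + (2*4)*(-4))² = (1 + (2*4)*(-4))² = (1 + 8*(-4))² = (1 - 32)² = (-31)² = 961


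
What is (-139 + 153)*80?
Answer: 1120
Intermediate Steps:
(-139 + 153)*80 = 14*80 = 1120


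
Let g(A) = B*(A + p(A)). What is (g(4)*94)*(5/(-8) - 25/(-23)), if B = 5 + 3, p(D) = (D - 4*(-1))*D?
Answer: 287640/23 ≈ 12506.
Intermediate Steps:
p(D) = D*(4 + D) (p(D) = (D + 4)*D = (4 + D)*D = D*(4 + D))
B = 8
g(A) = 8*A + 8*A*(4 + A) (g(A) = 8*(A + A*(4 + A)) = 8*A + 8*A*(4 + A))
(g(4)*94)*(5/(-8) - 25/(-23)) = ((8*4*(5 + 4))*94)*(5/(-8) - 25/(-23)) = ((8*4*9)*94)*(5*(-⅛) - 25*(-1/23)) = (288*94)*(-5/8 + 25/23) = 27072*(85/184) = 287640/23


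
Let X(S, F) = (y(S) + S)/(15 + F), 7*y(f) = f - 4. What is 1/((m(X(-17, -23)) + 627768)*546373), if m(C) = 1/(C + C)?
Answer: 5/1714977973693 ≈ 2.9155e-12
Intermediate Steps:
y(f) = -4/7 + f/7 (y(f) = (f - 4)/7 = (-4 + f)/7 = -4/7 + f/7)
X(S, F) = (-4/7 + 8*S/7)/(15 + F) (X(S, F) = ((-4/7 + S/7) + S)/(15 + F) = (-4/7 + 8*S/7)/(15 + F))
m(C) = 1/(2*C)
1/((m(X(-17, -23)) + 627768)*546373) = 1/((1/(2*((4*(-1 + 2*(-17))/(7*(15 - 23))))) + 627768)*546373) = (1/546373)/(1/(2*(((4/7)*(-1 - 34)/(-8)))) + 627768) = (1/546373)/(1/(2*(((4/7)*(-1/8)*(-35)))) + 627768) = (1/546373)/(1/(2*(5/2)) + 627768) = (1/546373)/((1/2)*(2/5) + 627768) = (1/546373)/(1/5 + 627768) = (1/546373)/(3138841/5) = (5/3138841)*(1/546373) = 5/1714977973693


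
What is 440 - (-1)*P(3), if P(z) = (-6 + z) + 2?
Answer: 439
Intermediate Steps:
P(z) = -4 + z
440 - (-1)*P(3) = 440 - (-1)*(-4 + 3) = 440 - (-1)*(-1) = 440 - 1*1 = 440 - 1 = 439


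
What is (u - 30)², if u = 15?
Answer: 225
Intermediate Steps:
(u - 30)² = (15 - 30)² = (-15)² = 225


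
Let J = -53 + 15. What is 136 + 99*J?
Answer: -3626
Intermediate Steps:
J = -38
136 + 99*J = 136 + 99*(-38) = 136 - 3762 = -3626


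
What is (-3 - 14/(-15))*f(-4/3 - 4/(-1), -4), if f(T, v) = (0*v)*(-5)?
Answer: 0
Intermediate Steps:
f(T, v) = 0 (f(T, v) = 0*(-5) = 0)
(-3 - 14/(-15))*f(-4/3 - 4/(-1), -4) = (-3 - 14/(-15))*0 = (-3 - 14*(-1/15))*0 = (-3 + 14/15)*0 = -31/15*0 = 0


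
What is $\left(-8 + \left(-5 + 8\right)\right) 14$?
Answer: $-70$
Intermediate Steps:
$\left(-8 + \left(-5 + 8\right)\right) 14 = \left(-8 + 3\right) 14 = \left(-5\right) 14 = -70$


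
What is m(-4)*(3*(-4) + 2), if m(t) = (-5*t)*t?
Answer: 800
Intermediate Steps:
m(t) = -5*t²
m(-4)*(3*(-4) + 2) = (-5*(-4)²)*(3*(-4) + 2) = (-5*16)*(-12 + 2) = -80*(-10) = 800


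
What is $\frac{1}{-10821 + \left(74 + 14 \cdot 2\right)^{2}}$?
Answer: $- \frac{1}{417} \approx -0.0023981$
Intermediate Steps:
$\frac{1}{-10821 + \left(74 + 14 \cdot 2\right)^{2}} = \frac{1}{-10821 + \left(74 + 28\right)^{2}} = \frac{1}{-10821 + 102^{2}} = \frac{1}{-10821 + 10404} = \frac{1}{-417} = - \frac{1}{417}$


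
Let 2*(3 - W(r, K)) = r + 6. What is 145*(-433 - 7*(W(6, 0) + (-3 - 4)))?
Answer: -52635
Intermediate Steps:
W(r, K) = -r/2 (W(r, K) = 3 - (r + 6)/2 = 3 - (6 + r)/2 = 3 + (-3 - r/2) = -r/2)
145*(-433 - 7*(W(6, 0) + (-3 - 4))) = 145*(-433 - 7*(-½*6 + (-3 - 4))) = 145*(-433 - 7*(-3 - 7)) = 145*(-433 - 7*(-10)) = 145*(-433 + 70) = 145*(-363) = -52635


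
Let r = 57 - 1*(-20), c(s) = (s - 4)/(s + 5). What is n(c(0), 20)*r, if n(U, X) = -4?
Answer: -308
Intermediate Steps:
c(s) = (-4 + s)/(5 + s)
r = 77 (r = 57 + 20 = 77)
n(c(0), 20)*r = -4*77 = -308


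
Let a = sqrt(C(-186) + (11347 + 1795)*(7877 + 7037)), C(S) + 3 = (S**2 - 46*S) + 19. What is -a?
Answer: -2*sqrt(49010739) ≈ -14002.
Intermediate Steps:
C(S) = 16 + S**2 - 46*S (C(S) = -3 + ((S**2 - 46*S) + 19) = -3 + (19 + S**2 - 46*S) = 16 + S**2 - 46*S)
a = 2*sqrt(49010739) (a = sqrt((16 + (-186)**2 - 46*(-186)) + (11347 + 1795)*(7877 + 7037)) = sqrt((16 + 34596 + 8556) + 13142*14914) = sqrt(43168 + 195999788) = sqrt(196042956) = 2*sqrt(49010739) ≈ 14002.)
-a = -2*sqrt(49010739)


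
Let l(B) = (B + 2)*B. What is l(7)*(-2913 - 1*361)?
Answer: -206262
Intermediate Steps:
l(B) = B*(2 + B) (l(B) = (2 + B)*B = B*(2 + B))
l(7)*(-2913 - 1*361) = (7*(2 + 7))*(-2913 - 1*361) = (7*9)*(-2913 - 361) = 63*(-3274) = -206262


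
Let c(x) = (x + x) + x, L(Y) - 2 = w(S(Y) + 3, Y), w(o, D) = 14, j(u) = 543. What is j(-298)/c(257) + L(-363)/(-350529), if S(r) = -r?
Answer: 63441637/90085953 ≈ 0.70423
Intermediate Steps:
L(Y) = 16 (L(Y) = 2 + 14 = 16)
c(x) = 3*x (c(x) = 2*x + x = 3*x)
j(-298)/c(257) + L(-363)/(-350529) = 543/((3*257)) + 16/(-350529) = 543/771 + 16*(-1/350529) = 543*(1/771) - 16/350529 = 181/257 - 16/350529 = 63441637/90085953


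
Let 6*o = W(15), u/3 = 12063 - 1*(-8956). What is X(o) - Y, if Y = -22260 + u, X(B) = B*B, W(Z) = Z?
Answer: -163163/4 ≈ -40791.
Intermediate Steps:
u = 63057 (u = 3*(12063 - 1*(-8956)) = 3*(12063 + 8956) = 3*21019 = 63057)
o = 5/2 (o = (⅙)*15 = 5/2 ≈ 2.5000)
X(B) = B²
Y = 40797 (Y = -22260 + 63057 = 40797)
X(o) - Y = (5/2)² - 1*40797 = 25/4 - 40797 = -163163/4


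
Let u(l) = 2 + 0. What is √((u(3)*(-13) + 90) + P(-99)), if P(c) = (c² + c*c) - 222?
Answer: 2*√4861 ≈ 139.44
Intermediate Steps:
u(l) = 2
P(c) = -222 + 2*c² (P(c) = (c² + c²) - 222 = 2*c² - 222 = -222 + 2*c²)
√((u(3)*(-13) + 90) + P(-99)) = √((2*(-13) + 90) + (-222 + 2*(-99)²)) = √((-26 + 90) + (-222 + 2*9801)) = √(64 + (-222 + 19602)) = √(64 + 19380) = √19444 = 2*√4861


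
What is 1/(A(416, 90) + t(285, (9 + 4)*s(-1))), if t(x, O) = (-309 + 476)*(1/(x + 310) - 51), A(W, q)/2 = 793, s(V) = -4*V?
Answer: -595/4123778 ≈ -0.00014429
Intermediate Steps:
A(W, q) = 1586 (A(W, q) = 2*793 = 1586)
t(x, O) = -8517 + 167/(310 + x) (t(x, O) = 167*(1/(310 + x) - 51) = 167*(-51 + 1/(310 + x)) = -8517 + 167/(310 + x))
1/(A(416, 90) + t(285, (9 + 4)*s(-1))) = 1/(1586 + 167*(-15809 - 51*285)/(310 + 285)) = 1/(1586 + 167*(-15809 - 14535)/595) = 1/(1586 + 167*(1/595)*(-30344)) = 1/(1586 - 5067448/595) = 1/(-4123778/595) = -595/4123778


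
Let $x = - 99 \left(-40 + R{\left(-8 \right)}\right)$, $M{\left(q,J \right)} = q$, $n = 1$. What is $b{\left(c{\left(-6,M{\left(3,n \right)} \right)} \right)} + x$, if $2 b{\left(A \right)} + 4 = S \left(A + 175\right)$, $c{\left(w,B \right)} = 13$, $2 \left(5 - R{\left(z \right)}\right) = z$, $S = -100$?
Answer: $-6333$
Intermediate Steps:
$R{\left(z \right)} = 5 - \frac{z}{2}$
$b{\left(A \right)} = -8752 - 50 A$ ($b{\left(A \right)} = -2 + \frac{\left(-100\right) \left(A + 175\right)}{2} = -2 + \frac{\left(-100\right) \left(175 + A\right)}{2} = -2 + \frac{-17500 - 100 A}{2} = -2 - \left(8750 + 50 A\right) = -8752 - 50 A$)
$x = 3069$ ($x = - 99 \left(-40 + \left(5 - -4\right)\right) = - 99 \left(-40 + \left(5 + 4\right)\right) = - 99 \left(-40 + 9\right) = \left(-99\right) \left(-31\right) = 3069$)
$b{\left(c{\left(-6,M{\left(3,n \right)} \right)} \right)} + x = \left(-8752 - 650\right) + 3069 = -9402 + 3069 = -6333$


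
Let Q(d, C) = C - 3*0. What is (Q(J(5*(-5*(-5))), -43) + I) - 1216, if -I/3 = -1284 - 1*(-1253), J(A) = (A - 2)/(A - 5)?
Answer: -1166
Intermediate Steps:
J(A) = (-2 + A)/(-5 + A)
I = 93 (I = -3*(-1284 - 1*(-1253)) = -3*(-1284 + 1253) = -3*(-31) = 93)
Q(d, C) = C (Q(d, C) = C + 0 = C)
(Q(J(5*(-5*(-5))), -43) + I) - 1216 = (-43 + 93) - 1216 = 50 - 1216 = -1166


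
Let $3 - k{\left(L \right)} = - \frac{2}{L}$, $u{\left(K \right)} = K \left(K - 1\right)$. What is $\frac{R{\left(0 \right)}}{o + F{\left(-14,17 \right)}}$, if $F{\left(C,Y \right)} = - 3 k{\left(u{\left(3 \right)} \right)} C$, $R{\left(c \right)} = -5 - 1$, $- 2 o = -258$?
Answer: $- \frac{6}{269} \approx -0.022305$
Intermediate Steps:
$u{\left(K \right)} = K \left(-1 + K\right)$
$o = 129$ ($o = \left(- \frac{1}{2}\right) \left(-258\right) = 129$)
$k{\left(L \right)} = 3 + \frac{2}{L}$ ($k{\left(L \right)} = 3 - - \frac{2}{L} = 3 + \frac{2}{L}$)
$R{\left(c \right)} = -6$ ($R{\left(c \right)} = -5 - 1 = -6$)
$F{\left(C,Y \right)} = - 10 C$ ($F{\left(C,Y \right)} = - 3 \left(3 + \frac{2}{3 \left(-1 + 3\right)}\right) C = - 3 \left(3 + \frac{2}{3 \cdot 2}\right) C = - 3 \left(3 + \frac{2}{6}\right) C = - 3 \left(3 + 2 \cdot \frac{1}{6}\right) C = - 3 \left(3 + \frac{1}{3}\right) C = \left(-3\right) \frac{10}{3} C = - 10 C$)
$\frac{R{\left(0 \right)}}{o + F{\left(-14,17 \right)}} = \frac{1}{129 - -140} \left(-6\right) = \frac{1}{129 + 140} \left(-6\right) = \frac{1}{269} \left(-6\right) = - \frac{6}{269}$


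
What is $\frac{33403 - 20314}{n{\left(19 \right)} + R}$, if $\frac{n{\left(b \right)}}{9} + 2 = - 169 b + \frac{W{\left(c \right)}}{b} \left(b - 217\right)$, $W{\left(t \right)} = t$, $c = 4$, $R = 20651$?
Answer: $- \frac{248691}{164182} \approx -1.5147$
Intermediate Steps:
$n{\left(b \right)} = -18 - 1521 b + \frac{36 \left(-217 + b\right)}{b}$ ($n{\left(b \right)} = -18 + 9 \left(- 169 b + \frac{4}{b} \left(b - 217\right)\right) = -18 + 9 \left(- 169 b + \frac{4}{b} \left(-217 + b\right)\right) = -18 + 9 \left(- 169 b + \frac{4 \left(-217 + b\right)}{b}\right) = -18 - \left(1521 b - \frac{36 \left(-217 + b\right)}{b}\right) = -18 - 1521 b + \frac{36 \left(-217 + b\right)}{b}$)
$\frac{33403 - 20314}{n{\left(19 \right)} + R} = \frac{33403 - 20314}{\left(18 - \frac{7812}{19} - 28899\right) + 20651} = \frac{13089}{\left(18 - \frac{7812}{19} - 28899\right) + 20651} = \frac{13089}{- \frac{556551}{19} + 20651} = \frac{13089}{- \frac{164182}{19}} = 13089 \left(- \frac{19}{164182}\right) = - \frac{248691}{164182}$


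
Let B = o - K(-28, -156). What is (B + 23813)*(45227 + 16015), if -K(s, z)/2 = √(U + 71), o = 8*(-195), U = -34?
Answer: 1362818226 + 122484*√37 ≈ 1.3636e+9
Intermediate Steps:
o = -1560
K(s, z) = -2*√37 (K(s, z) = -2*√(-34 + 71) = -2*√37)
B = -1560 + 2*√37 (B = -1560 - (-2)*√37 = -1560 + 2*√37 ≈ -1547.8)
(B + 23813)*(45227 + 16015) = ((-1560 + 2*√37) + 23813)*(45227 + 16015) = (22253 + 2*√37)*61242 = 1362818226 + 122484*√37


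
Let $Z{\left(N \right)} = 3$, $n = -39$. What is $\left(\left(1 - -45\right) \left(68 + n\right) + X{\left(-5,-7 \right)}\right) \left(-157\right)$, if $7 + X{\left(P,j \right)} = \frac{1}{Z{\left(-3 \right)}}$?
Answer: $- \frac{625174}{3} \approx -2.0839 \cdot 10^{5}$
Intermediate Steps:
$X{\left(P,j \right)} = - \frac{20}{3}$ ($X{\left(P,j \right)} = -7 + \frac{1}{3} = - \frac{20}{3}$)
$\left(\left(1 - -45\right) \left(68 + n\right) + X{\left(-5,-7 \right)}\right) \left(-157\right) = \left(\left(1 - -45\right) \left(68 - 39\right) - \frac{20}{3}\right) \left(-157\right) = \left(\left(1 + 45\right) 29 - \frac{20}{3}\right) \left(-157\right) = \left(46 \cdot 29 - \frac{20}{3}\right) \left(-157\right) = \left(1334 - \frac{20}{3}\right) \left(-157\right) = \frac{3982}{3} \left(-157\right) = - \frac{625174}{3}$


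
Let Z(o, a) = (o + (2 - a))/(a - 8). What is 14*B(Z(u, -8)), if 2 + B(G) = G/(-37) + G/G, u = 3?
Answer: -4053/296 ≈ -13.693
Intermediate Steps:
Z(o, a) = (2 + o - a)/(-8 + a)
B(G) = -1 - G/37 (B(G) = -2 + (G/(-37) + G/G) = -2 + (G*(-1/37) + 1) = -2 + (-G/37 + 1) = -2 + (1 - G/37) = -1 - G/37)
14*B(Z(u, -8)) = 14*(-1 - (2 + 3 - 1*(-8))/(37*(-8 - 8))) = 14*(-1 - (2 + 3 + 8)/(37*(-16))) = 14*(-1 - (-1)*13/592) = 14*(-1 - 1/37*(-13/16)) = 14*(-1 + 13/592) = 14*(-579/592) = -4053/296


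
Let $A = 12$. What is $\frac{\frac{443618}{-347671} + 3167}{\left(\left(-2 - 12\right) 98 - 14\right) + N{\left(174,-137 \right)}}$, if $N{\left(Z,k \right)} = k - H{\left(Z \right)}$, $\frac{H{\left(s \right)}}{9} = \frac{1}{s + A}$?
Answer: $- \frac{68239087218}{32830224859} \approx -2.0785$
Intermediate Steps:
$H{\left(s \right)} = \frac{9}{12 + s}$ ($H{\left(s \right)} = \frac{9}{s + 12} = \frac{9}{12 + s}$)
$N{\left(Z,k \right)} = k - \frac{9}{12 + Z}$
$\frac{\frac{443618}{-347671} + 3167}{\left(\left(-2 - 12\right) 98 - 14\right) + N{\left(174,-137 \right)}} = \frac{\frac{443618}{-347671} + 3167}{\left(\left(-2 - 12\right) 98 - 14\right) + \frac{-9 - 137 \left(12 + 174\right)}{12 + 174}} = \frac{443618 \left(- \frac{1}{347671}\right) + 3167}{\left(\left(-2 - 12\right) 98 - 14\right) + \frac{-9 - 25482}{186}} = \frac{- \frac{443618}{347671} + 3167}{\left(\left(-14\right) 98 - 14\right) + \frac{-9 - 25482}{186}} = \frac{1100630439}{347671 \left(\left(-1372 - 14\right) + \frac{1}{186} \left(-25491\right)\right)} = \frac{1100630439}{347671 \left(-1386 - \frac{8497}{62}\right)} = \frac{1100630439}{347671 \left(- \frac{94429}{62}\right)} = \frac{1100630439}{347671} \left(- \frac{62}{94429}\right) = - \frac{68239087218}{32830224859}$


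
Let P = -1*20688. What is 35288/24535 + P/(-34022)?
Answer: 854074208/417364885 ≈ 2.0463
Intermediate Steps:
P = -20688
35288/24535 + P/(-34022) = 35288/24535 - 20688/(-34022) = 35288*(1/24535) - 20688*(-1/34022) = 35288/24535 + 10344/17011 = 854074208/417364885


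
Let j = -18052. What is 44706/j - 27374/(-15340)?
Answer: -11977162/17307355 ≈ -0.69203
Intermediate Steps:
44706/j - 27374/(-15340) = 44706/(-18052) - 27374/(-15340) = 44706*(-1/18052) - 27374*(-1/15340) = -22353/9026 + 13687/7670 = -11977162/17307355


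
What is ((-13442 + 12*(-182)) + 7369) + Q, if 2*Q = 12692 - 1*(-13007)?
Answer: 9185/2 ≈ 4592.5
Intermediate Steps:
Q = 25699/2 (Q = (12692 - 1*(-13007))/2 = (12692 + 13007)/2 = (½)*25699 = 25699/2 ≈ 12850.)
((-13442 + 12*(-182)) + 7369) + Q = ((-13442 + 12*(-182)) + 7369) + 25699/2 = ((-13442 - 2184) + 7369) + 25699/2 = (-15626 + 7369) + 25699/2 = -8257 + 25699/2 = 9185/2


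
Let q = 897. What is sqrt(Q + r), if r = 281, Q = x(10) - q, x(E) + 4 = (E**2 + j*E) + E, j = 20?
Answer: I*sqrt(310) ≈ 17.607*I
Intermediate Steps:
x(E) = -4 + E**2 + 21*E (x(E) = -4 + ((E**2 + 20*E) + E) = -4 + (E**2 + 21*E) = -4 + E**2 + 21*E)
Q = -591 (Q = (-4 + 10**2 + 21*10) - 1*897 = (-4 + 100 + 210) - 897 = 306 - 897 = -591)
sqrt(Q + r) = sqrt(-591 + 281) = sqrt(-310) = I*sqrt(310)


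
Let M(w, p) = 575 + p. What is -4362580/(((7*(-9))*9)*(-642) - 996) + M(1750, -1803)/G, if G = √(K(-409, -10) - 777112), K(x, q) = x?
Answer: -2181290/181509 + 1228*I*√777521/777521 ≈ -12.018 + 1.3927*I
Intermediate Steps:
G = I*√777521 (G = √(-409 - 777112) = √(-777521) = I*√777521 ≈ 881.77*I)
-4362580/(((7*(-9))*9)*(-642) - 996) + M(1750, -1803)/G = -4362580/(((7*(-9))*9)*(-642) - 996) + (575 - 1803)/((I*√777521)) = -4362580/(-63*9*(-642) - 996) - (-1228)*I*√777521/777521 = -4362580/(-567*(-642) - 996) + 1228*I*√777521/777521 = -4362580/(364014 - 996) + 1228*I*√777521/777521 = -4362580/363018 + 1228*I*√777521/777521 = -4362580*1/363018 + 1228*I*√777521/777521 = -2181290/181509 + 1228*I*√777521/777521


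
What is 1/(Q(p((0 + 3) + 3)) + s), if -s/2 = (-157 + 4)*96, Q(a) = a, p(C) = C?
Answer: 1/29382 ≈ 3.4034e-5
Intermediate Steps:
s = 29376 (s = -2*(-157 + 4)*96 = -(-306)*96 = -2*(-14688) = 29376)
1/(Q(p((0 + 3) + 3)) + s) = 1/(((0 + 3) + 3) + 29376) = 1/((3 + 3) + 29376) = 1/(6 + 29376) = 1/29382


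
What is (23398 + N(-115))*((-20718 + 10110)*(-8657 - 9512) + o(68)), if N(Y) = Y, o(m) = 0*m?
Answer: 4487489796816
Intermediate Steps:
o(m) = 0
(23398 + N(-115))*((-20718 + 10110)*(-8657 - 9512) + o(68)) = (23398 - 115)*((-20718 + 10110)*(-8657 - 9512) + 0) = 23283*(-10608*(-18169) + 0) = 23283*(192736752 + 0) = 23283*192736752 = 4487489796816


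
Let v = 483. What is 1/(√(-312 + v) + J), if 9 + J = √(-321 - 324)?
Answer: 1/(-9 + 3*√19 + I*√645) ≈ 0.0061617 - 0.038386*I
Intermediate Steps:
J = -9 + I*√645 (J = -9 + √(-321 - 324) = -9 + √(-645) = -9 + I*√645 ≈ -9.0 + 25.397*I)
1/(√(-312 + v) + J) = 1/(√(-312 + 483) + (-9 + I*√645)) = 1/(√171 + (-9 + I*√645)) = 1/(3*√19 + (-9 + I*√645)) = 1/(-9 + 3*√19 + I*√645)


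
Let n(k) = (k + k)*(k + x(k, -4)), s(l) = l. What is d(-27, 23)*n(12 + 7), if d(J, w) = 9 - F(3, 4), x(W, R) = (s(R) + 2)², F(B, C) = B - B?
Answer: 7866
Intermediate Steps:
F(B, C) = 0
x(W, R) = (2 + R)² (x(W, R) = (R + 2)² = (2 + R)²)
d(J, w) = 9 (d(J, w) = 9 - 1*0 = 9 + 0 = 9)
n(k) = 2*k*(4 + k) (n(k) = (k + k)*(k + (2 - 4)²) = (2*k)*(k + (-2)²) = (2*k)*(k + 4) = (2*k)*(4 + k) = 2*k*(4 + k))
d(-27, 23)*n(12 + 7) = 9*(2*(12 + 7)*(4 + (12 + 7))) = 9*(2*19*(4 + 19)) = 9*(2*19*23) = 9*874 = 7866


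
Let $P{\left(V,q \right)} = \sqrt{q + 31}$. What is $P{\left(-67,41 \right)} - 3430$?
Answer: $-3430 + 6 \sqrt{2} \approx -3421.5$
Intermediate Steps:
$P{\left(V,q \right)} = \sqrt{31 + q}$
$P{\left(-67,41 \right)} - 3430 = \sqrt{31 + 41} - 3430 = \sqrt{72} - 3430 = 6 \sqrt{2} - 3430 = -3430 + 6 \sqrt{2}$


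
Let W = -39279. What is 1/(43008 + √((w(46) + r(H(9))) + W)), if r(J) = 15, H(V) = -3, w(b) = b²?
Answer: 10752/462431303 - I*√9287/924862606 ≈ 2.3251e-5 - 1.042e-7*I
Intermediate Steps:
1/(43008 + √((w(46) + r(H(9))) + W)) = 1/(43008 + √((46² + 15) - 39279)) = 1/(43008 + √((2116 + 15) - 39279)) = 1/(43008 + √(2131 - 39279)) = 1/(43008 + √(-37148)) = 1/(43008 + 2*I*√9287)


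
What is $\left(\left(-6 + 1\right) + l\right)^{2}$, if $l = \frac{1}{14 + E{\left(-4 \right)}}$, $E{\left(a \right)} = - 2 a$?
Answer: $\frac{11881}{484} \approx 24.548$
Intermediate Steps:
$l = \frac{1}{22}$ ($l = \frac{1}{14 - -8} = \frac{1}{14 + 8} = \frac{1}{22} \approx 0.045455$)
$\left(\left(-6 + 1\right) + l\right)^{2} = \left(\left(-6 + 1\right) + \frac{1}{22}\right)^{2} = \left(-5 + \frac{1}{22}\right)^{2} = \left(- \frac{109}{22}\right)^{2} = \frac{11881}{484}$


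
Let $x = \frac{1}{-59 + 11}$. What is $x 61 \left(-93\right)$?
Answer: $\frac{1891}{16} \approx 118.19$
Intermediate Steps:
$x = - \frac{1}{48}$ ($x = \frac{1}{-48} = - \frac{1}{48} \approx -0.020833$)
$x 61 \left(-93\right) = \left(- \frac{1}{48}\right) 61 \left(-93\right) = \left(- \frac{61}{48}\right) \left(-93\right) = \frac{1891}{16}$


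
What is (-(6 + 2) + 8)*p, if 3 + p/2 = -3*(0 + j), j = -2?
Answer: 0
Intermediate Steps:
p = 6 (p = -6 + 2*(-3*(0 - 2)) = -6 + 2*(-3*(-2)) = -6 + 2*6 = -6 + 12 = 6)
(-(6 + 2) + 8)*p = (-(6 + 2) + 8)*6 = (-1*8 + 8)*6 = (-8 + 8)*6 = 0*6 = 0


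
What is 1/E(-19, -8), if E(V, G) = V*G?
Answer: 1/152 ≈ 0.0065789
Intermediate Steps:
E(V, G) = G*V
1/E(-19, -8) = 1/(-8*(-19)) = 1/152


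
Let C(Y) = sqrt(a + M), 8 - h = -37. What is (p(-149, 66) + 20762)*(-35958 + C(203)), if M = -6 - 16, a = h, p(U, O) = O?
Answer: -748933224 + 20828*sqrt(23) ≈ -7.4883e+8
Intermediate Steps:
h = 45 (h = 8 - 1*(-37) = 8 + 37 = 45)
a = 45
M = -22
C(Y) = sqrt(23) (C(Y) = sqrt(45 - 22) = sqrt(23))
(p(-149, 66) + 20762)*(-35958 + C(203)) = (66 + 20762)*(-35958 + sqrt(23)) = 20828*(-35958 + sqrt(23)) = -748933224 + 20828*sqrt(23)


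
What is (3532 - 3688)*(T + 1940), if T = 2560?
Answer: -702000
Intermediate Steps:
(3532 - 3688)*(T + 1940) = (3532 - 3688)*(2560 + 1940) = -156*4500 = -702000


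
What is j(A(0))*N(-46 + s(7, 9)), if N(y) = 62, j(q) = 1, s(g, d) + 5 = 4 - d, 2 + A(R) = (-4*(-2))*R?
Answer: 62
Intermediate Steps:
A(R) = -2 + 8*R (A(R) = -2 + (-4*(-2))*R = -2 + 8*R)
s(g, d) = -1 - d (s(g, d) = -5 + (4 - d) = -1 - d)
j(A(0))*N(-46 + s(7, 9)) = 1*62 = 62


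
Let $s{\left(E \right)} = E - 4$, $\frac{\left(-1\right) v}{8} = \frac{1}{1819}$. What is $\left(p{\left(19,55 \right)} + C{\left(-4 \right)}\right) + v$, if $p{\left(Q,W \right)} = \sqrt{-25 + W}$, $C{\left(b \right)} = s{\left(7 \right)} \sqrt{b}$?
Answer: $- \frac{8}{1819} + \sqrt{30} + 6 i \approx 5.4728 + 6.0 i$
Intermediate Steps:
$v = - \frac{8}{1819} \approx -0.004398$
$s{\left(E \right)} = -4 + E$
$C{\left(b \right)} = 3 \sqrt{b}$ ($C{\left(b \right)} = \left(-4 + 7\right) \sqrt{b} = 3 \sqrt{b}$)
$\left(p{\left(19,55 \right)} + C{\left(-4 \right)}\right) + v = \left(\sqrt{-25 + 55} + 3 \sqrt{-4}\right) - \frac{8}{1819} = \left(\sqrt{30} + 3 \cdot 2 i\right) - \frac{8}{1819} = \left(\sqrt{30} + 6 i\right) - \frac{8}{1819} = - \frac{8}{1819} + \sqrt{30} + 6 i$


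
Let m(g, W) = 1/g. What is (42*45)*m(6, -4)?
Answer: 315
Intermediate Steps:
(42*45)*m(6, -4) = (42*45)/6 = 1890*(1/6) = 315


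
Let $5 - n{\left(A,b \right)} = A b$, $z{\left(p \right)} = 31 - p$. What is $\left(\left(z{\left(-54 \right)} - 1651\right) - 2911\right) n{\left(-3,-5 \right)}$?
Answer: $44770$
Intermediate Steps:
$n{\left(A,b \right)} = 5 - A b$
$\left(\left(z{\left(-54 \right)} - 1651\right) - 2911\right) n{\left(-3,-5 \right)} = \left(\left(\left(31 - -54\right) - 1651\right) - 2911\right) \left(5 - \left(-3\right) \left(-5\right)\right) = \left(\left(\left(31 + 54\right) - 1651\right) - 2911\right) \left(5 - 15\right) = \left(\left(85 - 1651\right) - 2911\right) \left(-10\right) = \left(-1566 - 2911\right) \left(-10\right) = \left(-4477\right) \left(-10\right) = 44770$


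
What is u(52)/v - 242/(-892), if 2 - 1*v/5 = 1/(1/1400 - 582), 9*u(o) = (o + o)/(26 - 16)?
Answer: 31650369479/81835324650 ≈ 0.38676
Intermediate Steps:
u(o) = o/45 (u(o) = ((o + o)/(26 - 16))/9 = ((2*o)/10)/9 = ((2*o)*(1/10))/9 = (o/5)/9 = o/45)
v = 8154990/814799 (v = 10 - 5/(1/1400 - 582) = 10 - 5/(-814799/1400) = 10 - 5*(-1400/814799) = 10 + 7000/814799 = 8154990/814799 ≈ 10.009)
u(52)/v - 242/(-892) = ((1/45)*52)/(8154990/814799) - 242/(-892) = (52/45)*(814799/8154990) - 242*(-1/892) = 21184774/183487275 + 121/446 = 31650369479/81835324650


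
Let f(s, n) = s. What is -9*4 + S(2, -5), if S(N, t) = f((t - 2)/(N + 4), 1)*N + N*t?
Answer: -145/3 ≈ -48.333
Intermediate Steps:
S(N, t) = N*t + N*(-2 + t)/(4 + N) (S(N, t) = ((t - 2)/(N + 4))*N + N*t = ((-2 + t)/(4 + N))*N + N*t = N*(-2 + t)/(4 + N) + N*t = N*t + N*(-2 + t)/(4 + N))
-9*4 + S(2, -5) = -9*4 + 2*(-2 - 5 - 5*(4 + 2))/(4 + 2) = -36 + 2*(-2 - 5 - 5*6)/6 = -36 + 2*(⅙)*(-2 - 5 - 30) = -36 + 2*(⅙)*(-37) = -36 - 37/3 = -145/3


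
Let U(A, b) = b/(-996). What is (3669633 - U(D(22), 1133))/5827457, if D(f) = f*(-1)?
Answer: 3654955601/5804147172 ≈ 0.62971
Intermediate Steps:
D(f) = -f
U(A, b) = -b/996 (U(A, b) = b*(-1/996) = -b/996)
(3669633 - U(D(22), 1133))/5827457 = (3669633 - (-1)*1133/996)/5827457 = (3669633 - 1*(-1133/996))*(1/5827457) = (3669633 + 1133/996)*(1/5827457) = (3654955601/996)*(1/5827457) = 3654955601/5804147172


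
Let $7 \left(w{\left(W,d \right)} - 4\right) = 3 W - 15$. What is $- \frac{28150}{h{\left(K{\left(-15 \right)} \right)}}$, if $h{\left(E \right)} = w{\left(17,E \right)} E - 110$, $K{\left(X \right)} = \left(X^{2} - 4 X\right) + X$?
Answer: $- \frac{19705}{1651} \approx -11.935$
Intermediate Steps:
$w{\left(W,d \right)} = \frac{13}{7} + \frac{3 W}{7}$ ($w{\left(W,d \right)} = 4 + \frac{3 W - 15}{7} = 4 + \frac{-15 + 3 W}{7} = 4 + \left(- \frac{15}{7} + \frac{3 W}{7}\right) = \frac{13}{7} + \frac{3 W}{7}$)
$K{\left(X \right)} = X^{2} - 3 X$
$h{\left(E \right)} = -110 + \frac{64 E}{7}$ ($h{\left(E \right)} = \left(\frac{13}{7} + \frac{3}{7} \cdot 17\right) E - 110 = \left(\frac{13}{7} + \frac{51}{7}\right) E - 110 = \frac{64 E}{7} - 110 = -110 + \frac{64 E}{7}$)
$- \frac{28150}{h{\left(K{\left(-15 \right)} \right)}} = - \frac{28150}{-110 + \frac{64 \left(- 15 \left(-3 - 15\right)\right)}{7}} = - \frac{28150}{-110 + \frac{64 \left(\left(-15\right) \left(-18\right)\right)}{7}} = - \frac{28150}{-110 + \frac{64}{7} \cdot 270} = - \frac{28150}{-110 + \frac{17280}{7}} = - \frac{28150}{\frac{16510}{7}} = \left(-28150\right) \frac{7}{16510} = - \frac{19705}{1651}$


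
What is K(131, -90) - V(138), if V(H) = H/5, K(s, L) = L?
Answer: -588/5 ≈ -117.60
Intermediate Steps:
V(H) = H/5 (V(H) = H*(1/5) = H/5)
K(131, -90) - V(138) = -90 - 138/5 = -588/5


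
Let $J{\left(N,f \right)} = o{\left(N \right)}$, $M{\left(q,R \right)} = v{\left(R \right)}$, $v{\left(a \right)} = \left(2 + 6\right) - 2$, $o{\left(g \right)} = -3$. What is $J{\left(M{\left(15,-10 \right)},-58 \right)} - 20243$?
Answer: $-20246$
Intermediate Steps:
$v{\left(a \right)} = 6$ ($v{\left(a \right)} = 8 - 2 = 6$)
$M{\left(q,R \right)} = 6$
$J{\left(N,f \right)} = -3$
$J{\left(M{\left(15,-10 \right)},-58 \right)} - 20243 = -3 - 20243 = -20246$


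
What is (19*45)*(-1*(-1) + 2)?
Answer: 2565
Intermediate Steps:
(19*45)*(-1*(-1) + 2) = 855*(1 + 2) = 855*3 = 2565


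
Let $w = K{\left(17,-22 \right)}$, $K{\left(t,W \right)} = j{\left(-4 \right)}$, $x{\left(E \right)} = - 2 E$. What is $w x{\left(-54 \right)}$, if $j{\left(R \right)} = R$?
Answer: $-432$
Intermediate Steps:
$K{\left(t,W \right)} = -4$
$w = -4$
$w x{\left(-54 \right)} = - 4 \left(\left(-2\right) \left(-54\right)\right) = \left(-4\right) 108 = -432$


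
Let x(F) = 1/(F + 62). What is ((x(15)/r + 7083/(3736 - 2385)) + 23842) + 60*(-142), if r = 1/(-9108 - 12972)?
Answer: 223516715/14861 ≈ 15040.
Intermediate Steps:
x(F) = 1/(62 + F)
r = -1/22080 (r = 1/(-22080) = -1/22080 ≈ -4.5290e-5)
((x(15)/r + 7083/(3736 - 2385)) + 23842) + 60*(-142) = ((1/((62 + 15)*(-1/22080)) + 7083/(3736 - 2385)) + 23842) + 60*(-142) = ((-22080/77 + 7083/1351) + 23842) - 8520 = (-4183527/14861 + 23842) - 8520 = 350132435/14861 - 8520 = 223516715/14861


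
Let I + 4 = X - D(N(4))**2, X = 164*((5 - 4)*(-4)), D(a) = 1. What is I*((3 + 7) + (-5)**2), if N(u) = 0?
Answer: -23135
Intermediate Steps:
X = -656 (X = 164*(1*(-4)) = 164*(-4) = -656)
I = -661 (I = -4 + (-656 - 1*1**2) = -4 + (-656 - 1*1) = -4 + (-656 - 1) = -4 - 657 = -661)
I*((3 + 7) + (-5)**2) = -661*((3 + 7) + (-5)**2) = -661*(10 + 25) = -661*35 = -23135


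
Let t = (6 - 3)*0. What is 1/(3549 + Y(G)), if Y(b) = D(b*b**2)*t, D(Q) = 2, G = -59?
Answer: 1/3549 ≈ 0.00028177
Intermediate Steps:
t = 0 (t = 3*0 = 0)
Y(b) = 0 (Y(b) = 2*0 = 0)
1/(3549 + Y(G)) = 1/(3549 + 0) = 1/3549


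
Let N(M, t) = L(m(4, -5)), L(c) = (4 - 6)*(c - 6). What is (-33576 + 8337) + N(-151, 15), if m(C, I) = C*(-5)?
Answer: -25187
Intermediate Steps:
m(C, I) = -5*C
L(c) = 12 - 2*c (L(c) = -2*(-6 + c) = 12 - 2*c)
N(M, t) = 52 (N(M, t) = 12 - (-10)*4 = 12 - 2*(-20) = 12 + 40 = 52)
(-33576 + 8337) + N(-151, 15) = (-33576 + 8337) + 52 = -25239 + 52 = -25187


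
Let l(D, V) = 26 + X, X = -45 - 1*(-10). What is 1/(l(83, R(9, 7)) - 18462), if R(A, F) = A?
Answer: -1/18471 ≈ -5.4139e-5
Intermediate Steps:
X = -35 (X = -45 + 10 = -35)
l(D, V) = -9 (l(D, V) = 26 - 35 = -9)
1/(l(83, R(9, 7)) - 18462) = 1/(-9 - 18462) = 1/(-18471) = -1/18471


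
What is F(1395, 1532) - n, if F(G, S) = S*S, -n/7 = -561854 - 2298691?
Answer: -17676791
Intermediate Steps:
n = 20023815 (n = -7*(-561854 - 2298691) = -7*(-2860545) = 20023815)
F(G, S) = S**2
F(1395, 1532) - n = 1532**2 - 1*20023815 = 2347024 - 20023815 = -17676791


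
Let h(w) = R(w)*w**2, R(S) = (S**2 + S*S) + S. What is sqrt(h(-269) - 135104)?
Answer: sqrt(10452628429) ≈ 1.0224e+5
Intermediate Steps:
R(S) = S + 2*S**2 (R(S) = (S**2 + S**2) + S = 2*S**2 + S = S + 2*S**2)
h(w) = w**3*(1 + 2*w) (h(w) = (w*(1 + 2*w))*w**2 = w**3*(1 + 2*w))
sqrt(h(-269) - 135104) = sqrt((-269)**3*(1 + 2*(-269)) - 135104) = sqrt(-19465109*(1 - 538) - 135104) = sqrt(-19465109*(-537) - 135104) = sqrt(10452763533 - 135104) = sqrt(10452628429)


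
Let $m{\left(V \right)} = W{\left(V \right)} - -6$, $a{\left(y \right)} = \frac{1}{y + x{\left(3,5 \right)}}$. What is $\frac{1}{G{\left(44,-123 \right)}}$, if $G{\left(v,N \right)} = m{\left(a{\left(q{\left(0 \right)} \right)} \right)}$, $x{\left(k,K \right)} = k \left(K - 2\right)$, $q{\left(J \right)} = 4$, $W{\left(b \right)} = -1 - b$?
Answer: $\frac{13}{64} \approx 0.20313$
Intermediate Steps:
$x{\left(k,K \right)} = k \left(-2 + K\right)$
$a{\left(y \right)} = \frac{1}{9 + y}$ ($a{\left(y \right)} = \frac{1}{y + 3 \left(-2 + 5\right)} = \frac{1}{y + 3 \cdot 3} = \frac{1}{y + 9} = \frac{1}{9 + y}$)
$m{\left(V \right)} = 5 - V$ ($m{\left(V \right)} = \left(-1 - V\right) - -6 = \left(-1 - V\right) + 6 = 5 - V$)
$G{\left(v,N \right)} = \frac{64}{13}$ ($G{\left(v,N \right)} = 5 - \frac{1}{9 + 4} = 5 - \frac{1}{13} = \frac{64}{13}$)
$\frac{1}{G{\left(44,-123 \right)}} = \frac{1}{\frac{64}{13}} = \frac{13}{64}$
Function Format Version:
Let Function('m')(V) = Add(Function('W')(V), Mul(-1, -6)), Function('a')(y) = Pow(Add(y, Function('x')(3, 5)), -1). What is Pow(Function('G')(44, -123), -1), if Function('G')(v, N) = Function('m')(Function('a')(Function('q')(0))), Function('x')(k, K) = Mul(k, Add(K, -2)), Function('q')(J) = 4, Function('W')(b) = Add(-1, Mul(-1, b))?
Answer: Rational(13, 64) ≈ 0.20313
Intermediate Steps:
Function('x')(k, K) = Mul(k, Add(-2, K))
Function('a')(y) = Pow(Add(9, y), -1) (Function('a')(y) = Pow(Add(y, Mul(3, Add(-2, 5))), -1) = Pow(Add(y, Mul(3, 3)), -1) = Pow(Add(y, 9), -1) = Pow(Add(9, y), -1))
Function('m')(V) = Add(5, Mul(-1, V)) (Function('m')(V) = Add(Add(-1, Mul(-1, V)), Mul(-1, -6)) = Add(Add(-1, Mul(-1, V)), 6) = Add(5, Mul(-1, V)))
Function('G')(v, N) = Rational(64, 13) (Function('G')(v, N) = Add(5, Mul(-1, Pow(Add(9, 4), -1))) = Add(5, Mul(-1, Pow(13, -1))) = Add(5, Mul(-1, Rational(1, 13))) = Add(5, Rational(-1, 13)) = Rational(64, 13))
Pow(Function('G')(44, -123), -1) = Pow(Rational(64, 13), -1) = Rational(13, 64)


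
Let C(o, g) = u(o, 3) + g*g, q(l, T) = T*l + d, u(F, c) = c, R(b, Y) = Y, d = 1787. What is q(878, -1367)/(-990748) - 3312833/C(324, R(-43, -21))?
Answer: -37291483661/4998774 ≈ -7460.1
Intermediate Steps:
q(l, T) = 1787 + T*l (q(l, T) = T*l + 1787 = 1787 + T*l)
C(o, g) = 3 + g² (C(o, g) = 3 + g*g = 3 + g²)
q(878, -1367)/(-990748) - 3312833/C(324, R(-43, -21)) = (1787 - 1367*878)/(-990748) - 3312833/(3 + (-21)²) = (1787 - 1200226)*(-1/990748) - 3312833/(3 + 441) = -1198439*(-1/990748) - 3312833/444 = 108949/90068 - 3312833*1/444 = 108949/90068 - 3312833/444 = -37291483661/4998774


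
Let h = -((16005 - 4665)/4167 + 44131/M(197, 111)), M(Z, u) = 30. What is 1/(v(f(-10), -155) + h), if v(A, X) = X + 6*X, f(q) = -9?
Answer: -13890/35541103 ≈ -0.00039082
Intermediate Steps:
v(A, X) = 7*X
h = -20470453/13890 (h = -((16005 - 4665)/4167 + 44131/30) = -(11340*(1/4167) + 44131*(1/30)) = -(1260/463 + 44131/30) = -1*20470453/13890 = -20470453/13890 ≈ -1473.8)
1/(v(f(-10), -155) + h) = 1/(7*(-155) - 20470453/13890) = 1/(-1085 - 20470453/13890) = 1/(-35541103/13890) = -13890/35541103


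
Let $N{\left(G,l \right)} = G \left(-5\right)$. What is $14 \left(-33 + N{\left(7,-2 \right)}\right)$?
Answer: $-952$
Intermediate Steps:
$N{\left(G,l \right)} = - 5 G$
$14 \left(-33 + N{\left(7,-2 \right)}\right) = 14 \left(-33 - 35\right) = 14 \left(-68\right) = -952$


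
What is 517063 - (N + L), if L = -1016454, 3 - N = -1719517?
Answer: -186003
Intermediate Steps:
N = 1719520 (N = 3 - 1*(-1719517) = 3 + 1719517 = 1719520)
517063 - (N + L) = 517063 - (1719520 - 1016454) = 517063 - 1*703066 = 517063 - 703066 = -186003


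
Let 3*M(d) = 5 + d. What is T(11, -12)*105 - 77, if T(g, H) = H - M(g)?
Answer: -1897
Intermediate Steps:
M(d) = 5/3 + d/3 (M(d) = (5 + d)/3 = 5/3 + d/3)
T(g, H) = -5/3 + H - g/3 (T(g, H) = H - (5/3 + g/3) = H + (-5/3 - g/3) = -5/3 + H - g/3)
T(11, -12)*105 - 77 = (-5/3 - 12 - ⅓*11)*105 - 77 = (-5/3 - 12 - 11/3)*105 - 77 = -52/3*105 - 77 = -1820 - 77 = -1897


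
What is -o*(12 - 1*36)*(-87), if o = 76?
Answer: -158688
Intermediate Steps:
-o*(12 - 1*36)*(-87) = -76*(12 - 1*36)*(-87) = -76*(12 - 36)*(-87) = -76*(-24)*(-87) = -(-1824)*(-87) = -1*158688 = -158688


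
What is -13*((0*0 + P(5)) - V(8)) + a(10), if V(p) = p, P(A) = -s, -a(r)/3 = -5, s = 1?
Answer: 132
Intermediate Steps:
a(r) = 15 (a(r) = -3*(-5) = 15)
P(A) = -1 (P(A) = -1*1 = -1)
-13*((0*0 + P(5)) - V(8)) + a(10) = -13*((0*0 - 1) - 1*8) + 15 = -13*((0 - 1) - 8) + 15 = -13*(-1 - 8) + 15 = -13*(-9) + 15 = 117 + 15 = 132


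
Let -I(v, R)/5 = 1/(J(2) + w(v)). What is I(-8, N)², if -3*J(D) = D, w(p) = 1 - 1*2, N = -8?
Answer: 9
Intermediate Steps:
w(p) = -1 (w(p) = 1 - 2 = -1)
J(D) = -D/3
I(v, R) = 3 (I(v, R) = -5/(-⅓*2 - 1) = -5/(-⅔ - 1) = -5/(-5/3) = -5*(-⅗) = 3)
I(-8, N)² = 3² = 9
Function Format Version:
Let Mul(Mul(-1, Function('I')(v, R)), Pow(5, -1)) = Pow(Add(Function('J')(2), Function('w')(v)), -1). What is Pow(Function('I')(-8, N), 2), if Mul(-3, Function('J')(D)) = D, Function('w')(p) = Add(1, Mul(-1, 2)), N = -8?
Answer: 9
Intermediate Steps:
Function('w')(p) = -1 (Function('w')(p) = Add(1, -2) = -1)
Function('J')(D) = Mul(Rational(-1, 3), D)
Function('I')(v, R) = 3 (Function('I')(v, R) = Mul(-5, Pow(Add(Mul(Rational(-1, 3), 2), -1), -1)) = Mul(-5, Pow(Add(Rational(-2, 3), -1), -1)) = Mul(-5, Pow(Rational(-5, 3), -1)) = Mul(-5, Rational(-3, 5)) = 3)
Pow(Function('I')(-8, N), 2) = Pow(3, 2) = 9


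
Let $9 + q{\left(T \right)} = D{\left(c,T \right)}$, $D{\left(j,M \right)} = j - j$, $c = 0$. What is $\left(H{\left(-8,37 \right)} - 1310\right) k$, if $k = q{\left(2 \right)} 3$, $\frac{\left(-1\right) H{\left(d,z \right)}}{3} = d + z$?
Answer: $37719$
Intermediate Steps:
$D{\left(j,M \right)} = 0$
$q{\left(T \right)} = -9$ ($q{\left(T \right)} = -9 + 0 = -9$)
$H{\left(d,z \right)} = - 3 d - 3 z$ ($H{\left(d,z \right)} = - 3 \left(d + z\right) = - 3 d - 3 z$)
$k = -27$ ($k = \left(-9\right) 3 = -27$)
$\left(H{\left(-8,37 \right)} - 1310\right) k = \left(\left(\left(-3\right) \left(-8\right) - 111\right) - 1310\right) \left(-27\right) = \left(\left(24 - 111\right) - 1310\right) \left(-27\right) = \left(-87 - 1310\right) \left(-27\right) = \left(-1397\right) \left(-27\right) = 37719$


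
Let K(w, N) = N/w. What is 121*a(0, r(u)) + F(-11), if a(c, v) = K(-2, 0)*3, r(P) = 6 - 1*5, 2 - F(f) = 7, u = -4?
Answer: -5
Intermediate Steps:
F(f) = -5 (F(f) = 2 - 1*7 = 2 - 7 = -5)
r(P) = 1 (r(P) = 6 - 5 = 1)
a(c, v) = 0 (a(c, v) = (0/(-2))*3 = (0*(-1/2))*3 = 0*3 = 0)
121*a(0, r(u)) + F(-11) = 121*0 - 5 = 0 - 5 = -5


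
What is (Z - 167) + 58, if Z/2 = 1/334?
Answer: -18202/167 ≈ -108.99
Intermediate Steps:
Z = 1/167 (Z = 2/334 = 2*(1/334) = 1/167 ≈ 0.0059880)
(Z - 167) + 58 = (1/167 - 167) + 58 = -27888/167 + 58 = -18202/167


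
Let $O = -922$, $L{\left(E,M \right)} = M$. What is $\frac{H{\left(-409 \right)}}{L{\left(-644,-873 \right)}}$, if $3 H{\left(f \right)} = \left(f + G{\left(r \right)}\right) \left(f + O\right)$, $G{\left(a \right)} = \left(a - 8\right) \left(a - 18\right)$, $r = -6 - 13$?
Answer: $\frac{785290}{2619} \approx 299.84$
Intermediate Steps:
$r = -19$
$G{\left(a \right)} = \left(-18 + a\right) \left(-8 + a\right)$ ($G{\left(a \right)} = \left(-8 + a\right) \left(-18 + a\right) = \left(-18 + a\right) \left(-8 + a\right)$)
$H{\left(f \right)} = \frac{\left(-922 + f\right) \left(999 + f\right)}{3}$ ($H{\left(f \right)} = \frac{\left(f + \left(144 + \left(-19\right)^{2} - -494\right)\right) \left(f - 922\right)}{3} = \frac{\left(f + \left(144 + 361 + 494\right)\right) \left(-922 + f\right)}{3} = \frac{\left(f + 999\right) \left(-922 + f\right)}{3} = \frac{\left(999 + f\right) \left(-922 + f\right)}{3} = \frac{\left(-922 + f\right) \left(999 + f\right)}{3}$)
$\frac{H{\left(-409 \right)}}{L{\left(-644,-873 \right)}} = \frac{-307026 + \frac{\left(-409\right)^{2}}{3} + \frac{77}{3} \left(-409\right)}{-873} = \left(-307026 + \frac{1}{3} \cdot 167281 - \frac{31493}{3}\right) \left(- \frac{1}{873}\right) = \left(-307026 + \frac{167281}{3} - \frac{31493}{3}\right) \left(- \frac{1}{873}\right) = \left(- \frac{785290}{3}\right) \left(- \frac{1}{873}\right) = \frac{785290}{2619}$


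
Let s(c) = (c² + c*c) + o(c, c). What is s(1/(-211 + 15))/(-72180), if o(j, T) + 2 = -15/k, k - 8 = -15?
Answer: -61/30809632 ≈ -1.9799e-6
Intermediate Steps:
k = -7 (k = 8 - 15 = -7)
o(j, T) = ⅐ (o(j, T) = -2 - 15/(-7) = -2 - 15*(-⅐) = -2 + 15/7 = ⅐)
s(c) = ⅐ + 2*c² (s(c) = (c² + c*c) + ⅐ = (c² + c²) + ⅐ = 2*c² + ⅐ = ⅐ + 2*c²)
s(1/(-211 + 15))/(-72180) = (⅐ + 2*(1/(-211 + 15))²)/(-72180) = (⅐ + 2*(1/(-196))²)*(-1/72180) = (⅐ + 2*(-1/196)²)*(-1/72180) = (⅐ + 2*(1/38416))*(-1/72180) = (⅐ + 1/19208)*(-1/72180) = (2745/19208)*(-1/72180) = -61/30809632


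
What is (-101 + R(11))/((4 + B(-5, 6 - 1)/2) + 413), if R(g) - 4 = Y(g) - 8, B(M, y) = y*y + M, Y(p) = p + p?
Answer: -83/427 ≈ -0.19438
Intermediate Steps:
Y(p) = 2*p
B(M, y) = M + y² (B(M, y) = y² + M = M + y²)
R(g) = -4 + 2*g (R(g) = 4 + (2*g - 8) = 4 + (-8 + 2*g) = -4 + 2*g)
(-101 + R(11))/((4 + B(-5, 6 - 1)/2) + 413) = (-101 + (-4 + 2*11))/((4 + (-5 + (6 - 1)²)/2) + 413) = (-101 + (-4 + 22))/((4 + (-5 + 5²)*(½)) + 413) = (-101 + 18)/((4 + (-5 + 25)*(½)) + 413) = -83/((4 + 20*(½)) + 413) = -83/((4 + 10) + 413) = -83/(14 + 413) = -83/427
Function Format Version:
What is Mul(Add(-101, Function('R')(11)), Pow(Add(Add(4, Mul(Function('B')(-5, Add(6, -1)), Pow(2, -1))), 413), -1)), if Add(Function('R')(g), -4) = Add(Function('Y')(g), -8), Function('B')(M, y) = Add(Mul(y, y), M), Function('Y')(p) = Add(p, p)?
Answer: Rational(-83, 427) ≈ -0.19438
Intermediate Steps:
Function('Y')(p) = Mul(2, p)
Function('B')(M, y) = Add(M, Pow(y, 2)) (Function('B')(M, y) = Add(Pow(y, 2), M) = Add(M, Pow(y, 2)))
Function('R')(g) = Add(-4, Mul(2, g)) (Function('R')(g) = Add(4, Add(Mul(2, g), -8)) = Add(4, Add(-8, Mul(2, g))) = Add(-4, Mul(2, g)))
Mul(Add(-101, Function('R')(11)), Pow(Add(Add(4, Mul(Function('B')(-5, Add(6, -1)), Pow(2, -1))), 413), -1)) = Mul(Add(-101, Add(-4, Mul(2, 11))), Pow(Add(Add(4, Mul(Add(-5, Pow(Add(6, -1), 2)), Pow(2, -1))), 413), -1)) = Mul(Add(-101, Add(-4, 22)), Pow(Add(Add(4, Mul(Add(-5, Pow(5, 2)), Rational(1, 2))), 413), -1)) = Mul(Add(-101, 18), Pow(Add(Add(4, Mul(Add(-5, 25), Rational(1, 2))), 413), -1)) = Mul(-83, Pow(Add(Add(4, Mul(20, Rational(1, 2))), 413), -1)) = Mul(-83, Pow(Add(Add(4, 10), 413), -1)) = Mul(-83, Pow(Add(14, 413), -1)) = Mul(-83, Pow(427, -1)) = Mul(-83, Rational(1, 427)) = Rational(-83, 427)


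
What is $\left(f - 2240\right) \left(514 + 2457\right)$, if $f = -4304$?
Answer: $-19442224$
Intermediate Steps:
$\left(f - 2240\right) \left(514 + 2457\right) = \left(-4304 - 2240\right) \left(514 + 2457\right) = \left(-6544\right) 2971 = -19442224$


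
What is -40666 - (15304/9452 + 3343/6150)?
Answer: -591008041109/14532450 ≈ -40668.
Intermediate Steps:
-40666 - (15304/9452 + 3343/6150) = -40666 - (15304*(1/9452) + 3343*(1/6150)) = -40666 - (3826/2363 + 3343/6150) = -40666 - 1*31429409/14532450 = -40666 - 31429409/14532450 = -591008041109/14532450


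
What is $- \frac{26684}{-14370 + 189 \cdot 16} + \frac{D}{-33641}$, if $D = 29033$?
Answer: $\frac{284134013}{190845393} \approx 1.4888$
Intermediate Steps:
$- \frac{26684}{-14370 + 189 \cdot 16} + \frac{D}{-33641} = - \frac{26684}{-14370 + 189 \cdot 16} + \frac{29033}{-33641} = - \frac{26684}{-14370 + 3024} + 29033 \left(- \frac{1}{33641}\right) = - \frac{26684}{-11346} - \frac{29033}{33641} = \left(-26684\right) \left(- \frac{1}{11346}\right) - \frac{29033}{33641} = \frac{13342}{5673} - \frac{29033}{33641} = \frac{284134013}{190845393}$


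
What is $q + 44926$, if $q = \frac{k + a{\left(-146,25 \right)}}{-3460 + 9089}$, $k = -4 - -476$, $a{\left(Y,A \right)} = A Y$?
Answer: $\frac{252885276}{5629} \approx 44925.0$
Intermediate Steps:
$k = 472$ ($k = -4 + 476 = 472$)
$q = - \frac{3178}{5629}$ ($q = \frac{472 + 25 \left(-146\right)}{-3460 + 9089} = \frac{472 - 3650}{5629} = \left(-3178\right) \frac{1}{5629} = - \frac{3178}{5629} \approx -0.56458$)
$q + 44926 = - \frac{3178}{5629} + 44926 = \frac{252885276}{5629}$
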